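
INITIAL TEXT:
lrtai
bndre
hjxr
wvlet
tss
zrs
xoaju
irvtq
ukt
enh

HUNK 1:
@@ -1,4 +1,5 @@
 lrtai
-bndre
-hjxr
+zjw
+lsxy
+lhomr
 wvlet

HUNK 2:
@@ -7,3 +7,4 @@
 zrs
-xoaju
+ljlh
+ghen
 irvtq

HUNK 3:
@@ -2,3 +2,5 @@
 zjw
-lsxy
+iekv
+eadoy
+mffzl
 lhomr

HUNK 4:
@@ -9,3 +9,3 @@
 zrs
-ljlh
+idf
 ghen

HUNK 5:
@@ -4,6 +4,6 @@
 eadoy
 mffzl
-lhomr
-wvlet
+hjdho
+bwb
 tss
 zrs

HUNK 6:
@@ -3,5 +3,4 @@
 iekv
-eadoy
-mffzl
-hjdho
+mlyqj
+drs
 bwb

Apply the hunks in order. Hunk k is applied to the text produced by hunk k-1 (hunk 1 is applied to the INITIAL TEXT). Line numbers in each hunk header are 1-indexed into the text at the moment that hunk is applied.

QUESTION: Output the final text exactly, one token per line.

Answer: lrtai
zjw
iekv
mlyqj
drs
bwb
tss
zrs
idf
ghen
irvtq
ukt
enh

Derivation:
Hunk 1: at line 1 remove [bndre,hjxr] add [zjw,lsxy,lhomr] -> 11 lines: lrtai zjw lsxy lhomr wvlet tss zrs xoaju irvtq ukt enh
Hunk 2: at line 7 remove [xoaju] add [ljlh,ghen] -> 12 lines: lrtai zjw lsxy lhomr wvlet tss zrs ljlh ghen irvtq ukt enh
Hunk 3: at line 2 remove [lsxy] add [iekv,eadoy,mffzl] -> 14 lines: lrtai zjw iekv eadoy mffzl lhomr wvlet tss zrs ljlh ghen irvtq ukt enh
Hunk 4: at line 9 remove [ljlh] add [idf] -> 14 lines: lrtai zjw iekv eadoy mffzl lhomr wvlet tss zrs idf ghen irvtq ukt enh
Hunk 5: at line 4 remove [lhomr,wvlet] add [hjdho,bwb] -> 14 lines: lrtai zjw iekv eadoy mffzl hjdho bwb tss zrs idf ghen irvtq ukt enh
Hunk 6: at line 3 remove [eadoy,mffzl,hjdho] add [mlyqj,drs] -> 13 lines: lrtai zjw iekv mlyqj drs bwb tss zrs idf ghen irvtq ukt enh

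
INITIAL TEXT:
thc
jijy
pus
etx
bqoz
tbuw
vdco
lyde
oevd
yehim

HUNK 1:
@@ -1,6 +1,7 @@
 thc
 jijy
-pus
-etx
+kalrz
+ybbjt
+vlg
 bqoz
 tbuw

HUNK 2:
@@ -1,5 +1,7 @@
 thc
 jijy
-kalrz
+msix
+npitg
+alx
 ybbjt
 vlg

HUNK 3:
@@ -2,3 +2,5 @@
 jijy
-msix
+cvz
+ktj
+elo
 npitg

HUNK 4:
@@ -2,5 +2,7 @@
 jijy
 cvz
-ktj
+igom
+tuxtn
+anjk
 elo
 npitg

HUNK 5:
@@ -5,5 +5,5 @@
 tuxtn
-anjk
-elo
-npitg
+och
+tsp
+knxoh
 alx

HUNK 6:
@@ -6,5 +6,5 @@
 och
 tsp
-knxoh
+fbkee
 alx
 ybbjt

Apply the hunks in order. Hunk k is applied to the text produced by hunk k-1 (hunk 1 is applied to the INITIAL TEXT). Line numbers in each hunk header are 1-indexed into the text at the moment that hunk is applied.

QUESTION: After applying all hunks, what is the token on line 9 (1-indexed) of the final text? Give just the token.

Hunk 1: at line 1 remove [pus,etx] add [kalrz,ybbjt,vlg] -> 11 lines: thc jijy kalrz ybbjt vlg bqoz tbuw vdco lyde oevd yehim
Hunk 2: at line 1 remove [kalrz] add [msix,npitg,alx] -> 13 lines: thc jijy msix npitg alx ybbjt vlg bqoz tbuw vdco lyde oevd yehim
Hunk 3: at line 2 remove [msix] add [cvz,ktj,elo] -> 15 lines: thc jijy cvz ktj elo npitg alx ybbjt vlg bqoz tbuw vdco lyde oevd yehim
Hunk 4: at line 2 remove [ktj] add [igom,tuxtn,anjk] -> 17 lines: thc jijy cvz igom tuxtn anjk elo npitg alx ybbjt vlg bqoz tbuw vdco lyde oevd yehim
Hunk 5: at line 5 remove [anjk,elo,npitg] add [och,tsp,knxoh] -> 17 lines: thc jijy cvz igom tuxtn och tsp knxoh alx ybbjt vlg bqoz tbuw vdco lyde oevd yehim
Hunk 6: at line 6 remove [knxoh] add [fbkee] -> 17 lines: thc jijy cvz igom tuxtn och tsp fbkee alx ybbjt vlg bqoz tbuw vdco lyde oevd yehim
Final line 9: alx

Answer: alx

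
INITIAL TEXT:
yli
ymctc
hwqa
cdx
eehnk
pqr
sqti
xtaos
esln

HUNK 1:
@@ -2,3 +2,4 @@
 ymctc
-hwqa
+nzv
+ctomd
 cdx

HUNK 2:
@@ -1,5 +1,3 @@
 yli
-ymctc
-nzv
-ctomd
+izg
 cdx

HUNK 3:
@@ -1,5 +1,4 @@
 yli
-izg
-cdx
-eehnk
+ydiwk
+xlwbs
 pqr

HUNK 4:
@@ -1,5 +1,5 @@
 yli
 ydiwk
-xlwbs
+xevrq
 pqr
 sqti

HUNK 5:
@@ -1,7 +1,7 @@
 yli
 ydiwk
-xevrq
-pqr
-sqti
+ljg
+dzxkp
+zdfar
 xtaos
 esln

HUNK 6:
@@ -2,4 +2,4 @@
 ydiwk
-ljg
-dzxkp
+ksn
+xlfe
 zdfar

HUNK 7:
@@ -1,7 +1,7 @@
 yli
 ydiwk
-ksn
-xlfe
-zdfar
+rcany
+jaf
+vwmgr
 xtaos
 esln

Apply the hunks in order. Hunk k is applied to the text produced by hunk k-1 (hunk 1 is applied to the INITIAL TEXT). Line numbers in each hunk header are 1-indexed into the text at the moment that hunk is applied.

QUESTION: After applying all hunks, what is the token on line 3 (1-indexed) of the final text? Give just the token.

Answer: rcany

Derivation:
Hunk 1: at line 2 remove [hwqa] add [nzv,ctomd] -> 10 lines: yli ymctc nzv ctomd cdx eehnk pqr sqti xtaos esln
Hunk 2: at line 1 remove [ymctc,nzv,ctomd] add [izg] -> 8 lines: yli izg cdx eehnk pqr sqti xtaos esln
Hunk 3: at line 1 remove [izg,cdx,eehnk] add [ydiwk,xlwbs] -> 7 lines: yli ydiwk xlwbs pqr sqti xtaos esln
Hunk 4: at line 1 remove [xlwbs] add [xevrq] -> 7 lines: yli ydiwk xevrq pqr sqti xtaos esln
Hunk 5: at line 1 remove [xevrq,pqr,sqti] add [ljg,dzxkp,zdfar] -> 7 lines: yli ydiwk ljg dzxkp zdfar xtaos esln
Hunk 6: at line 2 remove [ljg,dzxkp] add [ksn,xlfe] -> 7 lines: yli ydiwk ksn xlfe zdfar xtaos esln
Hunk 7: at line 1 remove [ksn,xlfe,zdfar] add [rcany,jaf,vwmgr] -> 7 lines: yli ydiwk rcany jaf vwmgr xtaos esln
Final line 3: rcany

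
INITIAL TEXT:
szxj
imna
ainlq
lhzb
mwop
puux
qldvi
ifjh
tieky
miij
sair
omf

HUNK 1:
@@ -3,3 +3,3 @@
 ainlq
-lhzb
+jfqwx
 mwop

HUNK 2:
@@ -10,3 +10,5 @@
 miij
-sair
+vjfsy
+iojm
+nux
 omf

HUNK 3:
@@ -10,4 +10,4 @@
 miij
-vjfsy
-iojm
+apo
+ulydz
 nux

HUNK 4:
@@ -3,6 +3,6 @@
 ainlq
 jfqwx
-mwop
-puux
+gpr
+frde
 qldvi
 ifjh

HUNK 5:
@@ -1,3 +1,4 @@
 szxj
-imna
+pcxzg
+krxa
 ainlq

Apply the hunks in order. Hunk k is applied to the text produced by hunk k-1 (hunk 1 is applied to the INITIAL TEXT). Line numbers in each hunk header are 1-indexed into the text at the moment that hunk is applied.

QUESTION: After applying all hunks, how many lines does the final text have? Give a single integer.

Hunk 1: at line 3 remove [lhzb] add [jfqwx] -> 12 lines: szxj imna ainlq jfqwx mwop puux qldvi ifjh tieky miij sair omf
Hunk 2: at line 10 remove [sair] add [vjfsy,iojm,nux] -> 14 lines: szxj imna ainlq jfqwx mwop puux qldvi ifjh tieky miij vjfsy iojm nux omf
Hunk 3: at line 10 remove [vjfsy,iojm] add [apo,ulydz] -> 14 lines: szxj imna ainlq jfqwx mwop puux qldvi ifjh tieky miij apo ulydz nux omf
Hunk 4: at line 3 remove [mwop,puux] add [gpr,frde] -> 14 lines: szxj imna ainlq jfqwx gpr frde qldvi ifjh tieky miij apo ulydz nux omf
Hunk 5: at line 1 remove [imna] add [pcxzg,krxa] -> 15 lines: szxj pcxzg krxa ainlq jfqwx gpr frde qldvi ifjh tieky miij apo ulydz nux omf
Final line count: 15

Answer: 15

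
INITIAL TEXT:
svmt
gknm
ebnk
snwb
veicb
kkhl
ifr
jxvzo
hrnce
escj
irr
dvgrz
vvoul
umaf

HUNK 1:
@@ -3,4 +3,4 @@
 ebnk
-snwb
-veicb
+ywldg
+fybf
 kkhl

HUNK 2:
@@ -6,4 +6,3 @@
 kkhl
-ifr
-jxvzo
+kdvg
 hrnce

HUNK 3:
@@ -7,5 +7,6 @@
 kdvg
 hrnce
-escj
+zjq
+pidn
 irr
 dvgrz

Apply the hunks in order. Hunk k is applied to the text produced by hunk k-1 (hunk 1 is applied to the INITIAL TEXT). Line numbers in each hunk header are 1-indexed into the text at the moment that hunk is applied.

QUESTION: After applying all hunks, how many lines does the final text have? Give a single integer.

Hunk 1: at line 3 remove [snwb,veicb] add [ywldg,fybf] -> 14 lines: svmt gknm ebnk ywldg fybf kkhl ifr jxvzo hrnce escj irr dvgrz vvoul umaf
Hunk 2: at line 6 remove [ifr,jxvzo] add [kdvg] -> 13 lines: svmt gknm ebnk ywldg fybf kkhl kdvg hrnce escj irr dvgrz vvoul umaf
Hunk 3: at line 7 remove [escj] add [zjq,pidn] -> 14 lines: svmt gknm ebnk ywldg fybf kkhl kdvg hrnce zjq pidn irr dvgrz vvoul umaf
Final line count: 14

Answer: 14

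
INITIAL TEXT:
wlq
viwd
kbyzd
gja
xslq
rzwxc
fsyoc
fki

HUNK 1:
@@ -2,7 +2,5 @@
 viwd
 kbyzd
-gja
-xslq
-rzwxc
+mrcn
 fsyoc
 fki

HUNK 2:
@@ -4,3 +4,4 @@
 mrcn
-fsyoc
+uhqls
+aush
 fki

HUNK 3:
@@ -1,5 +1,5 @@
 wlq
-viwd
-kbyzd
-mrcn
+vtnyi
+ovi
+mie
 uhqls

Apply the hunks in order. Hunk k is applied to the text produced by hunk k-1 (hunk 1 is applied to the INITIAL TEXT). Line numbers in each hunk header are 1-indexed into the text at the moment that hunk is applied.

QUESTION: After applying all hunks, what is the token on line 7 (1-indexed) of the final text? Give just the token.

Answer: fki

Derivation:
Hunk 1: at line 2 remove [gja,xslq,rzwxc] add [mrcn] -> 6 lines: wlq viwd kbyzd mrcn fsyoc fki
Hunk 2: at line 4 remove [fsyoc] add [uhqls,aush] -> 7 lines: wlq viwd kbyzd mrcn uhqls aush fki
Hunk 3: at line 1 remove [viwd,kbyzd,mrcn] add [vtnyi,ovi,mie] -> 7 lines: wlq vtnyi ovi mie uhqls aush fki
Final line 7: fki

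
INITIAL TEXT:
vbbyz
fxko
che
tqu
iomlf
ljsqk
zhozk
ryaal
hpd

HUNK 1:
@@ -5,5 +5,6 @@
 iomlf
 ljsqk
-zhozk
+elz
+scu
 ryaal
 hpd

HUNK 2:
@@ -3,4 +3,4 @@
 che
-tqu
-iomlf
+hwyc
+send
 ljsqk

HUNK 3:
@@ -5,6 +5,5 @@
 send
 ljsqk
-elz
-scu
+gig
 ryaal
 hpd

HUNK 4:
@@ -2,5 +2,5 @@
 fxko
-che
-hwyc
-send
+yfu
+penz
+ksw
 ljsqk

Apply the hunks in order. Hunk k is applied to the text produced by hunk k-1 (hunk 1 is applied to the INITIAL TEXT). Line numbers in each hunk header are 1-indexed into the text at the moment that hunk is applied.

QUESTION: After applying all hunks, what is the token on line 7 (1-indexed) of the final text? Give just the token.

Answer: gig

Derivation:
Hunk 1: at line 5 remove [zhozk] add [elz,scu] -> 10 lines: vbbyz fxko che tqu iomlf ljsqk elz scu ryaal hpd
Hunk 2: at line 3 remove [tqu,iomlf] add [hwyc,send] -> 10 lines: vbbyz fxko che hwyc send ljsqk elz scu ryaal hpd
Hunk 3: at line 5 remove [elz,scu] add [gig] -> 9 lines: vbbyz fxko che hwyc send ljsqk gig ryaal hpd
Hunk 4: at line 2 remove [che,hwyc,send] add [yfu,penz,ksw] -> 9 lines: vbbyz fxko yfu penz ksw ljsqk gig ryaal hpd
Final line 7: gig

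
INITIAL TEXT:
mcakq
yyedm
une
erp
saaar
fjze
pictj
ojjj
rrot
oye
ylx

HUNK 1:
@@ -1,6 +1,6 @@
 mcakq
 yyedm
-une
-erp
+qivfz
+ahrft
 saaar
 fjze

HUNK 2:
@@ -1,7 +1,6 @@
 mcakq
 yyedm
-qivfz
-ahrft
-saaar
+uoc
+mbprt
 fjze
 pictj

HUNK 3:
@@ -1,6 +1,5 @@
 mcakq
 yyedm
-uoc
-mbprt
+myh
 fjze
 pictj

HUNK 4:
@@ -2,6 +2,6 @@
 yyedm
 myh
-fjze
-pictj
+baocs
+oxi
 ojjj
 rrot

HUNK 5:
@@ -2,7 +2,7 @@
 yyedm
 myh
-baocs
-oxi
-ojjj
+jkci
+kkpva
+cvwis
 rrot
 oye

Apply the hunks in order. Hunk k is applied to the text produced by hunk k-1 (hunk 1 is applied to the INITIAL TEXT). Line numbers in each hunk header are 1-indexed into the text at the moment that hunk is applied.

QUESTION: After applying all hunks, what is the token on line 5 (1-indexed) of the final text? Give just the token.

Hunk 1: at line 1 remove [une,erp] add [qivfz,ahrft] -> 11 lines: mcakq yyedm qivfz ahrft saaar fjze pictj ojjj rrot oye ylx
Hunk 2: at line 1 remove [qivfz,ahrft,saaar] add [uoc,mbprt] -> 10 lines: mcakq yyedm uoc mbprt fjze pictj ojjj rrot oye ylx
Hunk 3: at line 1 remove [uoc,mbprt] add [myh] -> 9 lines: mcakq yyedm myh fjze pictj ojjj rrot oye ylx
Hunk 4: at line 2 remove [fjze,pictj] add [baocs,oxi] -> 9 lines: mcakq yyedm myh baocs oxi ojjj rrot oye ylx
Hunk 5: at line 2 remove [baocs,oxi,ojjj] add [jkci,kkpva,cvwis] -> 9 lines: mcakq yyedm myh jkci kkpva cvwis rrot oye ylx
Final line 5: kkpva

Answer: kkpva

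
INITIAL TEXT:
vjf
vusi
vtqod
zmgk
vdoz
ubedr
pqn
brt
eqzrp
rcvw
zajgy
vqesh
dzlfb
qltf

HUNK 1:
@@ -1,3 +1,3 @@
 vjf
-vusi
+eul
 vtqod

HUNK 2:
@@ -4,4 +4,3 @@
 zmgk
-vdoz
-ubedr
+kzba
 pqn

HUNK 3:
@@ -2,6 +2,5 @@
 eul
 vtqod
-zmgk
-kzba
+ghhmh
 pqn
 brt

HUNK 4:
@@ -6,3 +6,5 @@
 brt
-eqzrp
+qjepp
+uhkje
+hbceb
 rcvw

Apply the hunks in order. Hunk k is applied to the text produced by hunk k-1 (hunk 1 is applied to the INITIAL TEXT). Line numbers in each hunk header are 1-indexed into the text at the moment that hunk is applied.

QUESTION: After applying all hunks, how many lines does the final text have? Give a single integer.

Answer: 14

Derivation:
Hunk 1: at line 1 remove [vusi] add [eul] -> 14 lines: vjf eul vtqod zmgk vdoz ubedr pqn brt eqzrp rcvw zajgy vqesh dzlfb qltf
Hunk 2: at line 4 remove [vdoz,ubedr] add [kzba] -> 13 lines: vjf eul vtqod zmgk kzba pqn brt eqzrp rcvw zajgy vqesh dzlfb qltf
Hunk 3: at line 2 remove [zmgk,kzba] add [ghhmh] -> 12 lines: vjf eul vtqod ghhmh pqn brt eqzrp rcvw zajgy vqesh dzlfb qltf
Hunk 4: at line 6 remove [eqzrp] add [qjepp,uhkje,hbceb] -> 14 lines: vjf eul vtqod ghhmh pqn brt qjepp uhkje hbceb rcvw zajgy vqesh dzlfb qltf
Final line count: 14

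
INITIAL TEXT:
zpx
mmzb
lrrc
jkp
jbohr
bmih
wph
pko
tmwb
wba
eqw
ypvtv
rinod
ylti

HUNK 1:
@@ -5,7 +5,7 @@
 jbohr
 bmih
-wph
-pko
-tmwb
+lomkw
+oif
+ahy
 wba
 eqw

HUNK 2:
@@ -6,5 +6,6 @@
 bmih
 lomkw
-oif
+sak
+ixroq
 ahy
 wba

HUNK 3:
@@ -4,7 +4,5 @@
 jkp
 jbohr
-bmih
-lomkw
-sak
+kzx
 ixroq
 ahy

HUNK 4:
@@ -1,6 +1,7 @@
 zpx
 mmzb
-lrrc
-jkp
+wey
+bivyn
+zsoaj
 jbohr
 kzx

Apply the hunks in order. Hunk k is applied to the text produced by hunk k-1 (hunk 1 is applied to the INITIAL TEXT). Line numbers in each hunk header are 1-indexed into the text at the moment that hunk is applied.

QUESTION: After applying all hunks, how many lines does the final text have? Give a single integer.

Hunk 1: at line 5 remove [wph,pko,tmwb] add [lomkw,oif,ahy] -> 14 lines: zpx mmzb lrrc jkp jbohr bmih lomkw oif ahy wba eqw ypvtv rinod ylti
Hunk 2: at line 6 remove [oif] add [sak,ixroq] -> 15 lines: zpx mmzb lrrc jkp jbohr bmih lomkw sak ixroq ahy wba eqw ypvtv rinod ylti
Hunk 3: at line 4 remove [bmih,lomkw,sak] add [kzx] -> 13 lines: zpx mmzb lrrc jkp jbohr kzx ixroq ahy wba eqw ypvtv rinod ylti
Hunk 4: at line 1 remove [lrrc,jkp] add [wey,bivyn,zsoaj] -> 14 lines: zpx mmzb wey bivyn zsoaj jbohr kzx ixroq ahy wba eqw ypvtv rinod ylti
Final line count: 14

Answer: 14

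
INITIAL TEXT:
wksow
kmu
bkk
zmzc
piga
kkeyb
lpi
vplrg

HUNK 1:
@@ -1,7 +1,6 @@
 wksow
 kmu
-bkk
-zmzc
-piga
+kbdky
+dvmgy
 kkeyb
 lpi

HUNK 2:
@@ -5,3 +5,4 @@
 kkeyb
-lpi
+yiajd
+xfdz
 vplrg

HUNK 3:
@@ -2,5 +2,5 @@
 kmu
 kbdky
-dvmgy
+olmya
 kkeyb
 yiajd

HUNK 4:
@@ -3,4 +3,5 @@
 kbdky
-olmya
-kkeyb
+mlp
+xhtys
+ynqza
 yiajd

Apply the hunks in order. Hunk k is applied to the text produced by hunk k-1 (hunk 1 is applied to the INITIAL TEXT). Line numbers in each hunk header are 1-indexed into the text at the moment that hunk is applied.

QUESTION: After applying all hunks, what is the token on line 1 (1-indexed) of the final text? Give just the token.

Hunk 1: at line 1 remove [bkk,zmzc,piga] add [kbdky,dvmgy] -> 7 lines: wksow kmu kbdky dvmgy kkeyb lpi vplrg
Hunk 2: at line 5 remove [lpi] add [yiajd,xfdz] -> 8 lines: wksow kmu kbdky dvmgy kkeyb yiajd xfdz vplrg
Hunk 3: at line 2 remove [dvmgy] add [olmya] -> 8 lines: wksow kmu kbdky olmya kkeyb yiajd xfdz vplrg
Hunk 4: at line 3 remove [olmya,kkeyb] add [mlp,xhtys,ynqza] -> 9 lines: wksow kmu kbdky mlp xhtys ynqza yiajd xfdz vplrg
Final line 1: wksow

Answer: wksow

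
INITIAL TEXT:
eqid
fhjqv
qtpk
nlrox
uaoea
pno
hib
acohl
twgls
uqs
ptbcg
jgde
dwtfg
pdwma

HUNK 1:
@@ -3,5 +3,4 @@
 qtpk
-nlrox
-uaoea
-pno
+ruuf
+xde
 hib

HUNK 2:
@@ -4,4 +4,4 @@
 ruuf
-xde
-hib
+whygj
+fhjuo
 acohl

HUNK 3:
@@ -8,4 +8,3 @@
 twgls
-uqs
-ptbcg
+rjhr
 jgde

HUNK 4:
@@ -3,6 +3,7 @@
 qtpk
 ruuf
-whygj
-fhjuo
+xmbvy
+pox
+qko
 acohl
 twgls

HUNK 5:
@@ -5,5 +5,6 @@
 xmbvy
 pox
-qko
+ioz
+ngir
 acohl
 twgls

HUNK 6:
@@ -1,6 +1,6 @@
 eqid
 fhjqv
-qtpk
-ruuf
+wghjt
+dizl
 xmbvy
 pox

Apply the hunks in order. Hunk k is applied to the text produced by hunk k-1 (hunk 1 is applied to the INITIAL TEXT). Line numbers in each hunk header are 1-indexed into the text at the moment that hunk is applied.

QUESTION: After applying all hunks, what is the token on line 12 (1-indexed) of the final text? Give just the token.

Hunk 1: at line 3 remove [nlrox,uaoea,pno] add [ruuf,xde] -> 13 lines: eqid fhjqv qtpk ruuf xde hib acohl twgls uqs ptbcg jgde dwtfg pdwma
Hunk 2: at line 4 remove [xde,hib] add [whygj,fhjuo] -> 13 lines: eqid fhjqv qtpk ruuf whygj fhjuo acohl twgls uqs ptbcg jgde dwtfg pdwma
Hunk 3: at line 8 remove [uqs,ptbcg] add [rjhr] -> 12 lines: eqid fhjqv qtpk ruuf whygj fhjuo acohl twgls rjhr jgde dwtfg pdwma
Hunk 4: at line 3 remove [whygj,fhjuo] add [xmbvy,pox,qko] -> 13 lines: eqid fhjqv qtpk ruuf xmbvy pox qko acohl twgls rjhr jgde dwtfg pdwma
Hunk 5: at line 5 remove [qko] add [ioz,ngir] -> 14 lines: eqid fhjqv qtpk ruuf xmbvy pox ioz ngir acohl twgls rjhr jgde dwtfg pdwma
Hunk 6: at line 1 remove [qtpk,ruuf] add [wghjt,dizl] -> 14 lines: eqid fhjqv wghjt dizl xmbvy pox ioz ngir acohl twgls rjhr jgde dwtfg pdwma
Final line 12: jgde

Answer: jgde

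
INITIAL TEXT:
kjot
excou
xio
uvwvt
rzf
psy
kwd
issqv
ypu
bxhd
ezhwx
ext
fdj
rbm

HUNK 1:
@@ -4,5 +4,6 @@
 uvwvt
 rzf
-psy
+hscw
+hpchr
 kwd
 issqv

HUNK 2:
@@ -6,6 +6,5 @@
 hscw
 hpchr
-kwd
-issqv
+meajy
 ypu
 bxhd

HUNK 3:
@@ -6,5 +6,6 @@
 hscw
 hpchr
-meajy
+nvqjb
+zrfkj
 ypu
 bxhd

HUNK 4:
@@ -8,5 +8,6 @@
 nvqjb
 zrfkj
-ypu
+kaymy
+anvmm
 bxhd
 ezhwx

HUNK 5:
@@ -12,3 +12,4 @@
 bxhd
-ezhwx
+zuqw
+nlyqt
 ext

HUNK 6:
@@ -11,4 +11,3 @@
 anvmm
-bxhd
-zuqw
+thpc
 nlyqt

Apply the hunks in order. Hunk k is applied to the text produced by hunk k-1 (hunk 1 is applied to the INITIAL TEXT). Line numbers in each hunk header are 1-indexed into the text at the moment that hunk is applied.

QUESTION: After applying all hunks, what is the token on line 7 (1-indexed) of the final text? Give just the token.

Answer: hpchr

Derivation:
Hunk 1: at line 4 remove [psy] add [hscw,hpchr] -> 15 lines: kjot excou xio uvwvt rzf hscw hpchr kwd issqv ypu bxhd ezhwx ext fdj rbm
Hunk 2: at line 6 remove [kwd,issqv] add [meajy] -> 14 lines: kjot excou xio uvwvt rzf hscw hpchr meajy ypu bxhd ezhwx ext fdj rbm
Hunk 3: at line 6 remove [meajy] add [nvqjb,zrfkj] -> 15 lines: kjot excou xio uvwvt rzf hscw hpchr nvqjb zrfkj ypu bxhd ezhwx ext fdj rbm
Hunk 4: at line 8 remove [ypu] add [kaymy,anvmm] -> 16 lines: kjot excou xio uvwvt rzf hscw hpchr nvqjb zrfkj kaymy anvmm bxhd ezhwx ext fdj rbm
Hunk 5: at line 12 remove [ezhwx] add [zuqw,nlyqt] -> 17 lines: kjot excou xio uvwvt rzf hscw hpchr nvqjb zrfkj kaymy anvmm bxhd zuqw nlyqt ext fdj rbm
Hunk 6: at line 11 remove [bxhd,zuqw] add [thpc] -> 16 lines: kjot excou xio uvwvt rzf hscw hpchr nvqjb zrfkj kaymy anvmm thpc nlyqt ext fdj rbm
Final line 7: hpchr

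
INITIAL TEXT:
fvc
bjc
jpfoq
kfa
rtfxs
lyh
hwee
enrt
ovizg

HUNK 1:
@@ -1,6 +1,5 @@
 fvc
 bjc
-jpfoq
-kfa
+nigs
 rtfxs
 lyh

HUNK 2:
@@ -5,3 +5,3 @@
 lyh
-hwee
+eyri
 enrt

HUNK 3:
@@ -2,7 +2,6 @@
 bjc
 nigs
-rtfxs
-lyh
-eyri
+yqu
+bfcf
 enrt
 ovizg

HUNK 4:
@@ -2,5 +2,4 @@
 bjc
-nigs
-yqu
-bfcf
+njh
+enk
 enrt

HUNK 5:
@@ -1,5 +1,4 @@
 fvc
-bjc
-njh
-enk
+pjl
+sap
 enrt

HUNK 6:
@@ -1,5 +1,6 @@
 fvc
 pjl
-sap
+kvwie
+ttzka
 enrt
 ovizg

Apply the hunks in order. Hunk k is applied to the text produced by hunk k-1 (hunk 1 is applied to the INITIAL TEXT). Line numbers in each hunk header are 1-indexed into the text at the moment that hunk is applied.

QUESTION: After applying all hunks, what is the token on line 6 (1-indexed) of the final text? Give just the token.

Answer: ovizg

Derivation:
Hunk 1: at line 1 remove [jpfoq,kfa] add [nigs] -> 8 lines: fvc bjc nigs rtfxs lyh hwee enrt ovizg
Hunk 2: at line 5 remove [hwee] add [eyri] -> 8 lines: fvc bjc nigs rtfxs lyh eyri enrt ovizg
Hunk 3: at line 2 remove [rtfxs,lyh,eyri] add [yqu,bfcf] -> 7 lines: fvc bjc nigs yqu bfcf enrt ovizg
Hunk 4: at line 2 remove [nigs,yqu,bfcf] add [njh,enk] -> 6 lines: fvc bjc njh enk enrt ovizg
Hunk 5: at line 1 remove [bjc,njh,enk] add [pjl,sap] -> 5 lines: fvc pjl sap enrt ovizg
Hunk 6: at line 1 remove [sap] add [kvwie,ttzka] -> 6 lines: fvc pjl kvwie ttzka enrt ovizg
Final line 6: ovizg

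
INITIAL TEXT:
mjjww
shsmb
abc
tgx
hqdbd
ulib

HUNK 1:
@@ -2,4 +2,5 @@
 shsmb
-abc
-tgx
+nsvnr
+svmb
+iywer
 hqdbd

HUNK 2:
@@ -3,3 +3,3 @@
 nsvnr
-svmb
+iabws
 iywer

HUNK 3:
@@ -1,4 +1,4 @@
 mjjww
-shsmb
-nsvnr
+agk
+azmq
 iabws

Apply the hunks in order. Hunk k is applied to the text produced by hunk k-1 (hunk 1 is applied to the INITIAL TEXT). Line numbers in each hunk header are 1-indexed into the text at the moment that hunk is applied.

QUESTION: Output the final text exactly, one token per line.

Hunk 1: at line 2 remove [abc,tgx] add [nsvnr,svmb,iywer] -> 7 lines: mjjww shsmb nsvnr svmb iywer hqdbd ulib
Hunk 2: at line 3 remove [svmb] add [iabws] -> 7 lines: mjjww shsmb nsvnr iabws iywer hqdbd ulib
Hunk 3: at line 1 remove [shsmb,nsvnr] add [agk,azmq] -> 7 lines: mjjww agk azmq iabws iywer hqdbd ulib

Answer: mjjww
agk
azmq
iabws
iywer
hqdbd
ulib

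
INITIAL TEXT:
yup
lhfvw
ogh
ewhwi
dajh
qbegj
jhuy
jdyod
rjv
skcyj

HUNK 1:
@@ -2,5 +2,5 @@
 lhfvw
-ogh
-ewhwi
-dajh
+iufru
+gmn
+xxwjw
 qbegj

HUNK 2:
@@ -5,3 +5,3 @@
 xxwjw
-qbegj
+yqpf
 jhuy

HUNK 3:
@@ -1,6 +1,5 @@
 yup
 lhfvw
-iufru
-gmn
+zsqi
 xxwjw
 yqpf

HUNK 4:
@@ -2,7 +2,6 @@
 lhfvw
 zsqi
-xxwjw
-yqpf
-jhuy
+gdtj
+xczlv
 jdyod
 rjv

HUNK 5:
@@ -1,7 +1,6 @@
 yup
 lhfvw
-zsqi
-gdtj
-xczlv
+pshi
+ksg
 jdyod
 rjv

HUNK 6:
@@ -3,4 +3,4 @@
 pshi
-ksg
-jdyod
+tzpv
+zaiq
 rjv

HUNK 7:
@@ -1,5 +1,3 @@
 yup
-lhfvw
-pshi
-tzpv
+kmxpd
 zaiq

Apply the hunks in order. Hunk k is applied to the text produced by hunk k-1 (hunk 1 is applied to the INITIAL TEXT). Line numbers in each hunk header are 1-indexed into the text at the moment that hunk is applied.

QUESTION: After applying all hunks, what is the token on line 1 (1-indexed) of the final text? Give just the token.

Answer: yup

Derivation:
Hunk 1: at line 2 remove [ogh,ewhwi,dajh] add [iufru,gmn,xxwjw] -> 10 lines: yup lhfvw iufru gmn xxwjw qbegj jhuy jdyod rjv skcyj
Hunk 2: at line 5 remove [qbegj] add [yqpf] -> 10 lines: yup lhfvw iufru gmn xxwjw yqpf jhuy jdyod rjv skcyj
Hunk 3: at line 1 remove [iufru,gmn] add [zsqi] -> 9 lines: yup lhfvw zsqi xxwjw yqpf jhuy jdyod rjv skcyj
Hunk 4: at line 2 remove [xxwjw,yqpf,jhuy] add [gdtj,xczlv] -> 8 lines: yup lhfvw zsqi gdtj xczlv jdyod rjv skcyj
Hunk 5: at line 1 remove [zsqi,gdtj,xczlv] add [pshi,ksg] -> 7 lines: yup lhfvw pshi ksg jdyod rjv skcyj
Hunk 6: at line 3 remove [ksg,jdyod] add [tzpv,zaiq] -> 7 lines: yup lhfvw pshi tzpv zaiq rjv skcyj
Hunk 7: at line 1 remove [lhfvw,pshi,tzpv] add [kmxpd] -> 5 lines: yup kmxpd zaiq rjv skcyj
Final line 1: yup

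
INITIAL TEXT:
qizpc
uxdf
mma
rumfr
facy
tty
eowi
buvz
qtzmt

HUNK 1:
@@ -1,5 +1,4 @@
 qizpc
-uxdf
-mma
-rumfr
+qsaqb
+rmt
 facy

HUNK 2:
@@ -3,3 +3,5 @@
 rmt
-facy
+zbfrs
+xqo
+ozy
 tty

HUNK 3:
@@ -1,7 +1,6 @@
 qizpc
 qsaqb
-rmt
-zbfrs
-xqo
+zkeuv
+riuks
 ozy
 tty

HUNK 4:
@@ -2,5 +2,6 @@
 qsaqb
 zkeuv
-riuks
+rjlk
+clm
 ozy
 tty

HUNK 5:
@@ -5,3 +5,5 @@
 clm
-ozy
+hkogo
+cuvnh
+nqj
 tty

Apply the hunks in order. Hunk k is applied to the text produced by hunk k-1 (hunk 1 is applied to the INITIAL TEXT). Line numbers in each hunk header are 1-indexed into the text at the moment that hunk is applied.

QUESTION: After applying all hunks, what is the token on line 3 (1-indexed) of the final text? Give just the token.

Hunk 1: at line 1 remove [uxdf,mma,rumfr] add [qsaqb,rmt] -> 8 lines: qizpc qsaqb rmt facy tty eowi buvz qtzmt
Hunk 2: at line 3 remove [facy] add [zbfrs,xqo,ozy] -> 10 lines: qizpc qsaqb rmt zbfrs xqo ozy tty eowi buvz qtzmt
Hunk 3: at line 1 remove [rmt,zbfrs,xqo] add [zkeuv,riuks] -> 9 lines: qizpc qsaqb zkeuv riuks ozy tty eowi buvz qtzmt
Hunk 4: at line 2 remove [riuks] add [rjlk,clm] -> 10 lines: qizpc qsaqb zkeuv rjlk clm ozy tty eowi buvz qtzmt
Hunk 5: at line 5 remove [ozy] add [hkogo,cuvnh,nqj] -> 12 lines: qizpc qsaqb zkeuv rjlk clm hkogo cuvnh nqj tty eowi buvz qtzmt
Final line 3: zkeuv

Answer: zkeuv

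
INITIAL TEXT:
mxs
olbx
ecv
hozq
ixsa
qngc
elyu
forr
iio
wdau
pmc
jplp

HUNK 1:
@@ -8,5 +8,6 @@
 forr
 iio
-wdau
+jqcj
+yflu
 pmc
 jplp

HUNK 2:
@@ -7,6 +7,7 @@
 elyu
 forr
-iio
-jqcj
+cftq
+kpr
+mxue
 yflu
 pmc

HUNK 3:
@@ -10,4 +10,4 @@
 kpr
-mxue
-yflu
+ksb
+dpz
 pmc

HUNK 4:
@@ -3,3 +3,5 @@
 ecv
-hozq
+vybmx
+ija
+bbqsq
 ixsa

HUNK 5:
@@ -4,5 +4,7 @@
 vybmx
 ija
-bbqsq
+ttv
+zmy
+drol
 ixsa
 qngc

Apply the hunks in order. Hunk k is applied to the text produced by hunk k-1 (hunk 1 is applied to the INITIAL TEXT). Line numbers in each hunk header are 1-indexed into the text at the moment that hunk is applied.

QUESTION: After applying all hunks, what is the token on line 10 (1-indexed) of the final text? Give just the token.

Hunk 1: at line 8 remove [wdau] add [jqcj,yflu] -> 13 lines: mxs olbx ecv hozq ixsa qngc elyu forr iio jqcj yflu pmc jplp
Hunk 2: at line 7 remove [iio,jqcj] add [cftq,kpr,mxue] -> 14 lines: mxs olbx ecv hozq ixsa qngc elyu forr cftq kpr mxue yflu pmc jplp
Hunk 3: at line 10 remove [mxue,yflu] add [ksb,dpz] -> 14 lines: mxs olbx ecv hozq ixsa qngc elyu forr cftq kpr ksb dpz pmc jplp
Hunk 4: at line 3 remove [hozq] add [vybmx,ija,bbqsq] -> 16 lines: mxs olbx ecv vybmx ija bbqsq ixsa qngc elyu forr cftq kpr ksb dpz pmc jplp
Hunk 5: at line 4 remove [bbqsq] add [ttv,zmy,drol] -> 18 lines: mxs olbx ecv vybmx ija ttv zmy drol ixsa qngc elyu forr cftq kpr ksb dpz pmc jplp
Final line 10: qngc

Answer: qngc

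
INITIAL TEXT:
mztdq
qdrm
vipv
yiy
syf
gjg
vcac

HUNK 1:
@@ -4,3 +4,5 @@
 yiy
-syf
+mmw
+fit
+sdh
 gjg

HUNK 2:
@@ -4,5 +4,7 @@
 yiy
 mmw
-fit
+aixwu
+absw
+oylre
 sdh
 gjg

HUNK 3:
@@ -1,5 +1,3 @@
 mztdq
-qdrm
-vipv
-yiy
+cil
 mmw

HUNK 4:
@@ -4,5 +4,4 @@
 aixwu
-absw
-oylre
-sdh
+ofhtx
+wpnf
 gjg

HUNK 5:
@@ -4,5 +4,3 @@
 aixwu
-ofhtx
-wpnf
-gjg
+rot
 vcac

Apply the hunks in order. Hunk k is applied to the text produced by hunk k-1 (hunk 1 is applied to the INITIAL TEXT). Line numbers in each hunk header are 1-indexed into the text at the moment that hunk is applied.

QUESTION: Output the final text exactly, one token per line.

Hunk 1: at line 4 remove [syf] add [mmw,fit,sdh] -> 9 lines: mztdq qdrm vipv yiy mmw fit sdh gjg vcac
Hunk 2: at line 4 remove [fit] add [aixwu,absw,oylre] -> 11 lines: mztdq qdrm vipv yiy mmw aixwu absw oylre sdh gjg vcac
Hunk 3: at line 1 remove [qdrm,vipv,yiy] add [cil] -> 9 lines: mztdq cil mmw aixwu absw oylre sdh gjg vcac
Hunk 4: at line 4 remove [absw,oylre,sdh] add [ofhtx,wpnf] -> 8 lines: mztdq cil mmw aixwu ofhtx wpnf gjg vcac
Hunk 5: at line 4 remove [ofhtx,wpnf,gjg] add [rot] -> 6 lines: mztdq cil mmw aixwu rot vcac

Answer: mztdq
cil
mmw
aixwu
rot
vcac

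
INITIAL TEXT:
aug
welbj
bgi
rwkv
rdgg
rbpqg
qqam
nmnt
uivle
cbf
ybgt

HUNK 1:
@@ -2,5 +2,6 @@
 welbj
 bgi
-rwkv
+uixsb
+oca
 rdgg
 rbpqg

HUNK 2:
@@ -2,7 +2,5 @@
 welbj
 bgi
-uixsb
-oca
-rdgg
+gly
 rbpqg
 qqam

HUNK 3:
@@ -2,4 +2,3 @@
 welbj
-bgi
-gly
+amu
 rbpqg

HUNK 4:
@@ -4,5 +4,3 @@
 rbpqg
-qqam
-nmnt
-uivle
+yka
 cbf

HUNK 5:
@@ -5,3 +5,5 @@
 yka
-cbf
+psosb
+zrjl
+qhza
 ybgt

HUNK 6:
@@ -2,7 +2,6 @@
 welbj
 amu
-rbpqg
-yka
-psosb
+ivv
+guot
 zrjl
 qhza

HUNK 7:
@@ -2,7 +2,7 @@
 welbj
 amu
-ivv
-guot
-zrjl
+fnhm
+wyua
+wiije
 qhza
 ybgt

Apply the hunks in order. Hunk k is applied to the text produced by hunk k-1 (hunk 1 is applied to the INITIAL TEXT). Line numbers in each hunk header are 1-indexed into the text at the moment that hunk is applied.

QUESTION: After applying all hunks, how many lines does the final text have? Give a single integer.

Answer: 8

Derivation:
Hunk 1: at line 2 remove [rwkv] add [uixsb,oca] -> 12 lines: aug welbj bgi uixsb oca rdgg rbpqg qqam nmnt uivle cbf ybgt
Hunk 2: at line 2 remove [uixsb,oca,rdgg] add [gly] -> 10 lines: aug welbj bgi gly rbpqg qqam nmnt uivle cbf ybgt
Hunk 3: at line 2 remove [bgi,gly] add [amu] -> 9 lines: aug welbj amu rbpqg qqam nmnt uivle cbf ybgt
Hunk 4: at line 4 remove [qqam,nmnt,uivle] add [yka] -> 7 lines: aug welbj amu rbpqg yka cbf ybgt
Hunk 5: at line 5 remove [cbf] add [psosb,zrjl,qhza] -> 9 lines: aug welbj amu rbpqg yka psosb zrjl qhza ybgt
Hunk 6: at line 2 remove [rbpqg,yka,psosb] add [ivv,guot] -> 8 lines: aug welbj amu ivv guot zrjl qhza ybgt
Hunk 7: at line 2 remove [ivv,guot,zrjl] add [fnhm,wyua,wiije] -> 8 lines: aug welbj amu fnhm wyua wiije qhza ybgt
Final line count: 8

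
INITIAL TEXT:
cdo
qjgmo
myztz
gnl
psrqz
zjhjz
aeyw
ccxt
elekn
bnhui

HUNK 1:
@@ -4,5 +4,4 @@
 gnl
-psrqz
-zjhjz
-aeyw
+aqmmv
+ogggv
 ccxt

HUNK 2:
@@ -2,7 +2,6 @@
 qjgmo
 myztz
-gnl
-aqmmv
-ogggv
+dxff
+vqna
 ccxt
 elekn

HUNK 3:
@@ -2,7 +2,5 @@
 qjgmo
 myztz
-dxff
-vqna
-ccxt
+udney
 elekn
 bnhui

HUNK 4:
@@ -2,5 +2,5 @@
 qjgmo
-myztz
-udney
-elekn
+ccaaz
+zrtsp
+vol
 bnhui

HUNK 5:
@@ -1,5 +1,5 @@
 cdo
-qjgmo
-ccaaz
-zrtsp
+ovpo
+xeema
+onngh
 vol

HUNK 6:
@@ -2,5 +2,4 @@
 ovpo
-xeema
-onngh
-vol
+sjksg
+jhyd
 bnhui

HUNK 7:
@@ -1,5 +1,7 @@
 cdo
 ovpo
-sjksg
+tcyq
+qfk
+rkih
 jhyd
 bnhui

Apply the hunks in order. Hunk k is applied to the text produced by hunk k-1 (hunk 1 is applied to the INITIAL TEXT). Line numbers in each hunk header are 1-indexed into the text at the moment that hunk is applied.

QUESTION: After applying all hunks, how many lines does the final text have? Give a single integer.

Hunk 1: at line 4 remove [psrqz,zjhjz,aeyw] add [aqmmv,ogggv] -> 9 lines: cdo qjgmo myztz gnl aqmmv ogggv ccxt elekn bnhui
Hunk 2: at line 2 remove [gnl,aqmmv,ogggv] add [dxff,vqna] -> 8 lines: cdo qjgmo myztz dxff vqna ccxt elekn bnhui
Hunk 3: at line 2 remove [dxff,vqna,ccxt] add [udney] -> 6 lines: cdo qjgmo myztz udney elekn bnhui
Hunk 4: at line 2 remove [myztz,udney,elekn] add [ccaaz,zrtsp,vol] -> 6 lines: cdo qjgmo ccaaz zrtsp vol bnhui
Hunk 5: at line 1 remove [qjgmo,ccaaz,zrtsp] add [ovpo,xeema,onngh] -> 6 lines: cdo ovpo xeema onngh vol bnhui
Hunk 6: at line 2 remove [xeema,onngh,vol] add [sjksg,jhyd] -> 5 lines: cdo ovpo sjksg jhyd bnhui
Hunk 7: at line 1 remove [sjksg] add [tcyq,qfk,rkih] -> 7 lines: cdo ovpo tcyq qfk rkih jhyd bnhui
Final line count: 7

Answer: 7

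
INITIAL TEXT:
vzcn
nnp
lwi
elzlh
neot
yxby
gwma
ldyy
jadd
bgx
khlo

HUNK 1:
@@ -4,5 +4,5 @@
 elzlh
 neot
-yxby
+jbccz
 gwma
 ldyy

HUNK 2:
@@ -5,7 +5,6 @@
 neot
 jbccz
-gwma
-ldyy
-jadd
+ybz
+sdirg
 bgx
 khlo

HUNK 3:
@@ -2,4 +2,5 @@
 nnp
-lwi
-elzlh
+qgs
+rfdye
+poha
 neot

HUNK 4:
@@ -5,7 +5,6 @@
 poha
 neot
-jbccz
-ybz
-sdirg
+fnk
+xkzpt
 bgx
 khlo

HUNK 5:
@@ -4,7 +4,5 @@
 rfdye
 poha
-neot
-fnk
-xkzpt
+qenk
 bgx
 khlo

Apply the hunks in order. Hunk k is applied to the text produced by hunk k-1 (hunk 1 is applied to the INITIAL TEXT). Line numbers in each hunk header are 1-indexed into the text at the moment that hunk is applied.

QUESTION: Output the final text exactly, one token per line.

Answer: vzcn
nnp
qgs
rfdye
poha
qenk
bgx
khlo

Derivation:
Hunk 1: at line 4 remove [yxby] add [jbccz] -> 11 lines: vzcn nnp lwi elzlh neot jbccz gwma ldyy jadd bgx khlo
Hunk 2: at line 5 remove [gwma,ldyy,jadd] add [ybz,sdirg] -> 10 lines: vzcn nnp lwi elzlh neot jbccz ybz sdirg bgx khlo
Hunk 3: at line 2 remove [lwi,elzlh] add [qgs,rfdye,poha] -> 11 lines: vzcn nnp qgs rfdye poha neot jbccz ybz sdirg bgx khlo
Hunk 4: at line 5 remove [jbccz,ybz,sdirg] add [fnk,xkzpt] -> 10 lines: vzcn nnp qgs rfdye poha neot fnk xkzpt bgx khlo
Hunk 5: at line 4 remove [neot,fnk,xkzpt] add [qenk] -> 8 lines: vzcn nnp qgs rfdye poha qenk bgx khlo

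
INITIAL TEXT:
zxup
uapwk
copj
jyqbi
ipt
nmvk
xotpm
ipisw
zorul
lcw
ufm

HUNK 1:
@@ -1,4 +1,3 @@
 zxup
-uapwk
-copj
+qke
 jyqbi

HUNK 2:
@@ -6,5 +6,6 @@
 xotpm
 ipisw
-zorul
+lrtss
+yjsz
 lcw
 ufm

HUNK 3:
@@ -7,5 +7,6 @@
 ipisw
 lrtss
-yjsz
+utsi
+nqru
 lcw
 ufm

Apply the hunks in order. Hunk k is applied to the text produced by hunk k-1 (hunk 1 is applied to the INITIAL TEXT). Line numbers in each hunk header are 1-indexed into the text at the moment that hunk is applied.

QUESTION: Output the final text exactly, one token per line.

Hunk 1: at line 1 remove [uapwk,copj] add [qke] -> 10 lines: zxup qke jyqbi ipt nmvk xotpm ipisw zorul lcw ufm
Hunk 2: at line 6 remove [zorul] add [lrtss,yjsz] -> 11 lines: zxup qke jyqbi ipt nmvk xotpm ipisw lrtss yjsz lcw ufm
Hunk 3: at line 7 remove [yjsz] add [utsi,nqru] -> 12 lines: zxup qke jyqbi ipt nmvk xotpm ipisw lrtss utsi nqru lcw ufm

Answer: zxup
qke
jyqbi
ipt
nmvk
xotpm
ipisw
lrtss
utsi
nqru
lcw
ufm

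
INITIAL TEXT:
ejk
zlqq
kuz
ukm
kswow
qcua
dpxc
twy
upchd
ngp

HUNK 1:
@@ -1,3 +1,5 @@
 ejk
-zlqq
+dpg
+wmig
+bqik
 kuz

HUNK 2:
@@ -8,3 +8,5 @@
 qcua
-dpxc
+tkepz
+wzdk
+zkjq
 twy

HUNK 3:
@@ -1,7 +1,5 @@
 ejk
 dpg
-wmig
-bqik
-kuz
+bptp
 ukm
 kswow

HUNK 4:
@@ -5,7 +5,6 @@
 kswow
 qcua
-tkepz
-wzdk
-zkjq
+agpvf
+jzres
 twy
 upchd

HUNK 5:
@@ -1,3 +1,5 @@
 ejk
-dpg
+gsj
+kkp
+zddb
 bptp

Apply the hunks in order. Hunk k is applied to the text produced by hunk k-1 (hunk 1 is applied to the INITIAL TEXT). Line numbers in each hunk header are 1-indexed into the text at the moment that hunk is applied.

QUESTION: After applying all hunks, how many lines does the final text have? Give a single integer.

Hunk 1: at line 1 remove [zlqq] add [dpg,wmig,bqik] -> 12 lines: ejk dpg wmig bqik kuz ukm kswow qcua dpxc twy upchd ngp
Hunk 2: at line 8 remove [dpxc] add [tkepz,wzdk,zkjq] -> 14 lines: ejk dpg wmig bqik kuz ukm kswow qcua tkepz wzdk zkjq twy upchd ngp
Hunk 3: at line 1 remove [wmig,bqik,kuz] add [bptp] -> 12 lines: ejk dpg bptp ukm kswow qcua tkepz wzdk zkjq twy upchd ngp
Hunk 4: at line 5 remove [tkepz,wzdk,zkjq] add [agpvf,jzres] -> 11 lines: ejk dpg bptp ukm kswow qcua agpvf jzres twy upchd ngp
Hunk 5: at line 1 remove [dpg] add [gsj,kkp,zddb] -> 13 lines: ejk gsj kkp zddb bptp ukm kswow qcua agpvf jzres twy upchd ngp
Final line count: 13

Answer: 13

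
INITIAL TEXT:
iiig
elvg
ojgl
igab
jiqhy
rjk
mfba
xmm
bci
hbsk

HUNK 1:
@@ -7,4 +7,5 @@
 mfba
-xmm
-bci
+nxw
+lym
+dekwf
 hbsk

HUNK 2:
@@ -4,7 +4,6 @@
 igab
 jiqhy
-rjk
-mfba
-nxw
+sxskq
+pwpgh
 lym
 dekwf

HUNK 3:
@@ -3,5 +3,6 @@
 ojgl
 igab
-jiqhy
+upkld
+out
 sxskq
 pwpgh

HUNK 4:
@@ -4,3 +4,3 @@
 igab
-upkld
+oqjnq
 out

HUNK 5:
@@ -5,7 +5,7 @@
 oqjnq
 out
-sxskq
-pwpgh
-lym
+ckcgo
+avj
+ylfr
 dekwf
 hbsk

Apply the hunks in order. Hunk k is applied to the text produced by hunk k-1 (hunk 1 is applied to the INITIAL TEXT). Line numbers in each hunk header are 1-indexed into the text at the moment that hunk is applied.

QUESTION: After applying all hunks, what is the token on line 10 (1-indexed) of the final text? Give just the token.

Answer: dekwf

Derivation:
Hunk 1: at line 7 remove [xmm,bci] add [nxw,lym,dekwf] -> 11 lines: iiig elvg ojgl igab jiqhy rjk mfba nxw lym dekwf hbsk
Hunk 2: at line 4 remove [rjk,mfba,nxw] add [sxskq,pwpgh] -> 10 lines: iiig elvg ojgl igab jiqhy sxskq pwpgh lym dekwf hbsk
Hunk 3: at line 3 remove [jiqhy] add [upkld,out] -> 11 lines: iiig elvg ojgl igab upkld out sxskq pwpgh lym dekwf hbsk
Hunk 4: at line 4 remove [upkld] add [oqjnq] -> 11 lines: iiig elvg ojgl igab oqjnq out sxskq pwpgh lym dekwf hbsk
Hunk 5: at line 5 remove [sxskq,pwpgh,lym] add [ckcgo,avj,ylfr] -> 11 lines: iiig elvg ojgl igab oqjnq out ckcgo avj ylfr dekwf hbsk
Final line 10: dekwf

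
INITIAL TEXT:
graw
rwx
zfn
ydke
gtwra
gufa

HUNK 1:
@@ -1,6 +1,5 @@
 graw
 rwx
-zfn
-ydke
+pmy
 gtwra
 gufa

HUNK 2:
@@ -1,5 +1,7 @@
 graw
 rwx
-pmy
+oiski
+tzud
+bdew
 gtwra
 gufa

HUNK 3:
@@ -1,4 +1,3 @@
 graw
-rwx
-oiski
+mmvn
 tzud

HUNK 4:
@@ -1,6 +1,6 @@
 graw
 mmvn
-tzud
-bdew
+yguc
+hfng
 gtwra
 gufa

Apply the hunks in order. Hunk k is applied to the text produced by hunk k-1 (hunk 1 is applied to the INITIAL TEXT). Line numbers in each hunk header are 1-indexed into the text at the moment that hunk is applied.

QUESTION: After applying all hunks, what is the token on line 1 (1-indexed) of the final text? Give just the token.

Hunk 1: at line 1 remove [zfn,ydke] add [pmy] -> 5 lines: graw rwx pmy gtwra gufa
Hunk 2: at line 1 remove [pmy] add [oiski,tzud,bdew] -> 7 lines: graw rwx oiski tzud bdew gtwra gufa
Hunk 3: at line 1 remove [rwx,oiski] add [mmvn] -> 6 lines: graw mmvn tzud bdew gtwra gufa
Hunk 4: at line 1 remove [tzud,bdew] add [yguc,hfng] -> 6 lines: graw mmvn yguc hfng gtwra gufa
Final line 1: graw

Answer: graw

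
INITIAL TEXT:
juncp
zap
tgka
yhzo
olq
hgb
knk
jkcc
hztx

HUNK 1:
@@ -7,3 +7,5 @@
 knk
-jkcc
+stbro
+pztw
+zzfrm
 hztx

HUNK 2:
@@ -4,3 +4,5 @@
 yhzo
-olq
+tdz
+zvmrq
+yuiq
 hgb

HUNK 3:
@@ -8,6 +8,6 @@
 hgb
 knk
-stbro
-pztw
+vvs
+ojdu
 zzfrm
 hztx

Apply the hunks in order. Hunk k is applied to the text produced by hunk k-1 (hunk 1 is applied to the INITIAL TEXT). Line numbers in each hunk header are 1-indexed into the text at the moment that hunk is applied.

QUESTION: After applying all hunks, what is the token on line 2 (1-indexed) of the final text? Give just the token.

Hunk 1: at line 7 remove [jkcc] add [stbro,pztw,zzfrm] -> 11 lines: juncp zap tgka yhzo olq hgb knk stbro pztw zzfrm hztx
Hunk 2: at line 4 remove [olq] add [tdz,zvmrq,yuiq] -> 13 lines: juncp zap tgka yhzo tdz zvmrq yuiq hgb knk stbro pztw zzfrm hztx
Hunk 3: at line 8 remove [stbro,pztw] add [vvs,ojdu] -> 13 lines: juncp zap tgka yhzo tdz zvmrq yuiq hgb knk vvs ojdu zzfrm hztx
Final line 2: zap

Answer: zap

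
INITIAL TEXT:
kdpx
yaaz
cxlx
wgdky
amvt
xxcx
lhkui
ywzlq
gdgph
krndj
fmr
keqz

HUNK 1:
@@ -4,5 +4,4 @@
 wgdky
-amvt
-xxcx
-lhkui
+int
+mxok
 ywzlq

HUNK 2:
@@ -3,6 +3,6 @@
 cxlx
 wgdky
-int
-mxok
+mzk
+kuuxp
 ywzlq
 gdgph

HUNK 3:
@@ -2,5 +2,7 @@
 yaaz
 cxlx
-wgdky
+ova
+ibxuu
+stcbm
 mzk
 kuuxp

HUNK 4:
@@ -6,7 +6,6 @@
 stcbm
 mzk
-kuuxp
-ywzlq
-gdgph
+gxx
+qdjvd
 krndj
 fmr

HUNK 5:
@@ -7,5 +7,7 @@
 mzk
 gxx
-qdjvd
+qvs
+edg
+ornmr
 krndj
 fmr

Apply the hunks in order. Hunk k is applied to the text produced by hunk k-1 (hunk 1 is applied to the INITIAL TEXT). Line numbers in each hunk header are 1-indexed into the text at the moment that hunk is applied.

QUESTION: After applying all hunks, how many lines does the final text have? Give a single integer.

Answer: 14

Derivation:
Hunk 1: at line 4 remove [amvt,xxcx,lhkui] add [int,mxok] -> 11 lines: kdpx yaaz cxlx wgdky int mxok ywzlq gdgph krndj fmr keqz
Hunk 2: at line 3 remove [int,mxok] add [mzk,kuuxp] -> 11 lines: kdpx yaaz cxlx wgdky mzk kuuxp ywzlq gdgph krndj fmr keqz
Hunk 3: at line 2 remove [wgdky] add [ova,ibxuu,stcbm] -> 13 lines: kdpx yaaz cxlx ova ibxuu stcbm mzk kuuxp ywzlq gdgph krndj fmr keqz
Hunk 4: at line 6 remove [kuuxp,ywzlq,gdgph] add [gxx,qdjvd] -> 12 lines: kdpx yaaz cxlx ova ibxuu stcbm mzk gxx qdjvd krndj fmr keqz
Hunk 5: at line 7 remove [qdjvd] add [qvs,edg,ornmr] -> 14 lines: kdpx yaaz cxlx ova ibxuu stcbm mzk gxx qvs edg ornmr krndj fmr keqz
Final line count: 14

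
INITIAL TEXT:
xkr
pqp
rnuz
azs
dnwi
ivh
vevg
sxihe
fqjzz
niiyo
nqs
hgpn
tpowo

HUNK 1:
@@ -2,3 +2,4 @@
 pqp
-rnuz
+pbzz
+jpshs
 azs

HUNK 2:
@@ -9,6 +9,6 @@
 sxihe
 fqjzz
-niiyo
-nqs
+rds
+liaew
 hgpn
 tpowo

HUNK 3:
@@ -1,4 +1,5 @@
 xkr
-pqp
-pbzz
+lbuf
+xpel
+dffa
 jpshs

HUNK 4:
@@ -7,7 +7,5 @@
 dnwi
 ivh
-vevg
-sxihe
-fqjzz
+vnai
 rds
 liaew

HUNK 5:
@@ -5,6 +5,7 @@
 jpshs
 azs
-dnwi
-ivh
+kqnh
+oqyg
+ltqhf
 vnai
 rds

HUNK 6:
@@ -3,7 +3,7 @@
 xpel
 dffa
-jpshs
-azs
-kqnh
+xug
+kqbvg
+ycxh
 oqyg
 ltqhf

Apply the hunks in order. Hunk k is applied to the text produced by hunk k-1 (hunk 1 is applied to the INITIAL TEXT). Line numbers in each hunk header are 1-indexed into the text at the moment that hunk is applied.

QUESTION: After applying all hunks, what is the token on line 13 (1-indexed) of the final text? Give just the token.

Hunk 1: at line 2 remove [rnuz] add [pbzz,jpshs] -> 14 lines: xkr pqp pbzz jpshs azs dnwi ivh vevg sxihe fqjzz niiyo nqs hgpn tpowo
Hunk 2: at line 9 remove [niiyo,nqs] add [rds,liaew] -> 14 lines: xkr pqp pbzz jpshs azs dnwi ivh vevg sxihe fqjzz rds liaew hgpn tpowo
Hunk 3: at line 1 remove [pqp,pbzz] add [lbuf,xpel,dffa] -> 15 lines: xkr lbuf xpel dffa jpshs azs dnwi ivh vevg sxihe fqjzz rds liaew hgpn tpowo
Hunk 4: at line 7 remove [vevg,sxihe,fqjzz] add [vnai] -> 13 lines: xkr lbuf xpel dffa jpshs azs dnwi ivh vnai rds liaew hgpn tpowo
Hunk 5: at line 5 remove [dnwi,ivh] add [kqnh,oqyg,ltqhf] -> 14 lines: xkr lbuf xpel dffa jpshs azs kqnh oqyg ltqhf vnai rds liaew hgpn tpowo
Hunk 6: at line 3 remove [jpshs,azs,kqnh] add [xug,kqbvg,ycxh] -> 14 lines: xkr lbuf xpel dffa xug kqbvg ycxh oqyg ltqhf vnai rds liaew hgpn tpowo
Final line 13: hgpn

Answer: hgpn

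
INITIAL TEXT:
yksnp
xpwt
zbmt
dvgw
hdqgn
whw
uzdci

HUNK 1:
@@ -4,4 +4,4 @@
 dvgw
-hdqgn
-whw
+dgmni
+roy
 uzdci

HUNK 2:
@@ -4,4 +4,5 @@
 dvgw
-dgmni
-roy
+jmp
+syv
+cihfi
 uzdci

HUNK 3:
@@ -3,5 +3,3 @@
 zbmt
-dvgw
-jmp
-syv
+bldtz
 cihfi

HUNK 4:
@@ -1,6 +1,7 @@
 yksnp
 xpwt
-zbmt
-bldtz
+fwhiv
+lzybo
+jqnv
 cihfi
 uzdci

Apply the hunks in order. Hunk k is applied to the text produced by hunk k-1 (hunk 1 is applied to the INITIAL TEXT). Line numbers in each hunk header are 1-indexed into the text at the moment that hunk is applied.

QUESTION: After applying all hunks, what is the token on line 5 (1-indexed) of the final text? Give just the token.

Hunk 1: at line 4 remove [hdqgn,whw] add [dgmni,roy] -> 7 lines: yksnp xpwt zbmt dvgw dgmni roy uzdci
Hunk 2: at line 4 remove [dgmni,roy] add [jmp,syv,cihfi] -> 8 lines: yksnp xpwt zbmt dvgw jmp syv cihfi uzdci
Hunk 3: at line 3 remove [dvgw,jmp,syv] add [bldtz] -> 6 lines: yksnp xpwt zbmt bldtz cihfi uzdci
Hunk 4: at line 1 remove [zbmt,bldtz] add [fwhiv,lzybo,jqnv] -> 7 lines: yksnp xpwt fwhiv lzybo jqnv cihfi uzdci
Final line 5: jqnv

Answer: jqnv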